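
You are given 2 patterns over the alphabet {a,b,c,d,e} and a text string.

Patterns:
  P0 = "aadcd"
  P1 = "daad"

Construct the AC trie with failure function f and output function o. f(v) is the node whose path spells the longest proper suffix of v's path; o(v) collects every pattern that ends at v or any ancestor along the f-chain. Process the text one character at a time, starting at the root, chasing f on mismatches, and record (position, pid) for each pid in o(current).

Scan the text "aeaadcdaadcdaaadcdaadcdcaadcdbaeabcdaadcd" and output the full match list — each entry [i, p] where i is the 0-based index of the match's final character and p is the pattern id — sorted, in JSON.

Build automaton:
Trie (insert patterns):
  n0 'ε': a→1 d→6
  n1 'a': a→2
  n2 'aa': d→3
  n3 'aad': c→4
  n4 'aadc': d→5
  n5 'aadcd': ·  [P0 ends]
  n6 'd': a→7
  n7 'da': a→8
  n8 'daa': d→9
  n9 'daad': ·  [P1 ends]

BFS fail/out derivation:
  n1('a'): parent n0 fail=0; on 'a' 0 → fail=0;  out ∅∪∅=∅
  n6('d'): parent n0 fail=0; on 'd' 0 → fail=0;  out ∅∪∅=∅
  n2('aa'): parent n1 fail=0; on 'a' 0 → fail=1;  out ∅∪∅=∅
  n7('da'): parent n6 fail=0; on 'a' 0 → fail=1;  out ∅∪∅=∅
  n3('aad'): parent n2 fail=1; on 'd' 1→0 → fail=6;  out ∅∪∅=∅
  n8('daa'): parent n7 fail=1; on 'a' 1 → fail=2;  out ∅∪∅=∅
  n4('aadc'): parent n3 fail=6; on 'c' 6→0 → fail=0;  out ∅∪∅=∅
  n9('daad'): parent n8 fail=2; on 'd' 2 → fail=3;  out {1}∪∅={1}
  n5('aadcd'): parent n4 fail=0; on 'd' 0 → fail=6;  out {0}∪∅={0}

Run:
i=0 'a': node 0→1
i=1 'e': node 1→0 (via fail)
i=2 'a': node 0→1
i=3 'a': node 1→2
i=4 'd': node 2→3
i=5 'c': node 3→4
i=6 'd': node 4→5  ** P0@[2:6]
i=7 'a': node 5→7 (via fail)
i=8 'a': node 7→8
i=9 'd': node 8→9  ** P1@[6:9]
i=10 'c': node 9→4 (via fail)
i=11 'd': node 4→5  ** P0@[7:11]
i=12 'a': node 5→7 (via fail)
i=13 'a': node 7→8
i=14 'a': node 8→2 (via fail)
i=15 'd': node 2→3
i=16 'c': node 3→4
i=17 'd': node 4→5  ** P0@[13:17]
i=18 'a': node 5→7 (via fail)
i=19 'a': node 7→8
i=20 'd': node 8→9  ** P1@[17:20]
i=21 'c': node 9→4 (via fail)
i=22 'd': node 4→5  ** P0@[18:22]
i=23 'c': node 5→0 (via fail)
i=24 'a': node 0→1
i=25 'a': node 1→2
i=26 'd': node 2→3
i=27 'c': node 3→4
i=28 'd': node 4→5  ** P0@[24:28]
i=29 'b': node 5→0 (via fail)
i=30 'a': node 0→1
i=31 'e': node 1→0 (via fail)
i=32 'a': node 0→1
i=33 'b': node 1→0 (via fail)
i=34 'c': node 0→0
i=35 'd': node 0→6
i=36 'a': node 6→7
i=37 'a': node 7→8
i=38 'd': node 8→9  ** P1@[35:38]
i=39 'c': node 9→4 (via fail)
i=40 'd': node 4→5  ** P0@[36:40]

Matches: [[6,0],[9,1],[11,0],[17,0],[20,1],[22,0],[28,0],[38,1],[40,0]]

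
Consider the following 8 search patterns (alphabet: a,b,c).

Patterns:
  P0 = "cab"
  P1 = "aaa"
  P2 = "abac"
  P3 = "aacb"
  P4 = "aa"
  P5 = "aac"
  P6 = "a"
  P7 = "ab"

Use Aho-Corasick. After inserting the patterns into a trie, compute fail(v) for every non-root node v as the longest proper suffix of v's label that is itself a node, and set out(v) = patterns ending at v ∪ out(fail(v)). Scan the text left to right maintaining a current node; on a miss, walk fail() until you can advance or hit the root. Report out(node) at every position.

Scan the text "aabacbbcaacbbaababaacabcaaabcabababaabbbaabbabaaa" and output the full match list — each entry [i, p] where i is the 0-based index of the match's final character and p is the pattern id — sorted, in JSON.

Build:
Trie nodes:
  0='ε' goto a→4 c→1
  1='c' goto a→2
  2='ca' goto b→3
  3='cab' goto ·  [P0 ends]
  4='a' goto a→5 b→7  [P6 ends]
  5='aa' goto a→6 c→10  [P4 ends]
  6='aaa' goto ·  [P1 ends]
  7='ab' goto a→8  [P7 ends]
  8='aba' goto c→9
  9='abac' goto ·  [P2 ends]
  10='aac' goto b→11  [P5 ends]
  11='aacb' goto ·  [P3 ends]

BFS fail/out derivation:
  fail(1) 'c': from fail(0)=0 chase 'c': 0 ⇒ 0;  out=∅∪out(0)=∅
  fail(4) 'a': from fail(0)=0 chase 'a': 0 ⇒ 0;  out={6}∪out(0)={6}
  fail(2) 'ca': from fail(1)=0 chase 'a': 0 ⇒ 4;  out=∅∪out(4)={6}
  fail(5) 'aa': from fail(4)=0 chase 'a': 0 ⇒ 4;  out={4}∪out(4)={4,6}
  fail(7) 'ab': from fail(4)=0 chase 'b': 0 ⇒ 0;  out={7}∪out(0)={7}
  fail(3) 'cab': from fail(2)=4 chase 'b': 4 ⇒ 7;  out={0}∪out(7)={0,7}
  fail(6) 'aaa': from fail(5)=4 chase 'a': 4 ⇒ 5;  out={1}∪out(5)={1,4,6}
  fail(8) 'aba': from fail(7)=0 chase 'a': 0 ⇒ 4;  out=∅∪out(4)={6}
  fail(10) 'aac': from fail(5)=4 chase 'c': 4→0 ⇒ 1;  out={5}∪out(1)={5}
  fail(9) 'abac': from fail(8)=4 chase 'c': 4→0 ⇒ 1;  out={2}∪out(1)={2}
  fail(11) 'aacb': from fail(10)=1 chase 'b': 1→0 ⇒ 0;  out={3}∪out(0)={3}

Scan:
[0] read 'a'  n0⇒n4  → match P6@[0:0]
[1] read 'a'  n4⇒n5  → match P4@[0:1],P6@[1:1]
[2] read 'b'  n5⇒n7 ·f  → match P7@[1:2]
[3] read 'a'  n7⇒n8  → match P6@[3:3]
[4] read 'c'  n8⇒n9  → match P2@[1:4]
[5] read 'b'  n9⇒n0 ·f
[6] read 'b'  n0⇒n0
[7] read 'c'  n0⇒n1
[8] read 'a'  n1⇒n2  → match P6@[8:8]
[9] read 'a'  n2⇒n5 ·f  → match P4@[8:9],P6@[9:9]
[10] read 'c'  n5⇒n10  → match P5@[8:10]
[11] read 'b'  n10⇒n11  → match P3@[8:11]
[12] read 'b'  n11⇒n0 ·f
[13] read 'a'  n0⇒n4  → match P6@[13:13]
[14] read 'a'  n4⇒n5  → match P4@[13:14],P6@[14:14]
[15] read 'b'  n5⇒n7 ·f  → match P7@[14:15]
[16] read 'a'  n7⇒n8  → match P6@[16:16]
[17] read 'b'  n8⇒n7 ·f  → match P7@[16:17]
[18] read 'a'  n7⇒n8  → match P6@[18:18]
[19] read 'a'  n8⇒n5 ·f  → match P4@[18:19],P6@[19:19]
[20] read 'c'  n5⇒n10  → match P5@[18:20]
[21] read 'a'  n10⇒n2 ·f  → match P6@[21:21]
[22] read 'b'  n2⇒n3  → match P0@[20:22],P7@[21:22]
[23] read 'c'  n3⇒n1 ·f
[24] read 'a'  n1⇒n2  → match P6@[24:24]
[25] read 'a'  n2⇒n5 ·f  → match P4@[24:25],P6@[25:25]
[26] read 'a'  n5⇒n6  → match P1@[24:26],P4@[25:26],P6@[26:26]
[27] read 'b'  n6⇒n7 ·f  → match P7@[26:27]
[28] read 'c'  n7⇒n1 ·f
[29] read 'a'  n1⇒n2  → match P6@[29:29]
[30] read 'b'  n2⇒n3  → match P0@[28:30],P7@[29:30]
[31] read 'a'  n3⇒n8 ·f  → match P6@[31:31]
[32] read 'b'  n8⇒n7 ·f  → match P7@[31:32]
[33] read 'a'  n7⇒n8  → match P6@[33:33]
[34] read 'b'  n8⇒n7 ·f  → match P7@[33:34]
[35] read 'a'  n7⇒n8  → match P6@[35:35]
[36] read 'a'  n8⇒n5 ·f  → match P4@[35:36],P6@[36:36]
[37] read 'b'  n5⇒n7 ·f  → match P7@[36:37]
[38] read 'b'  n7⇒n0 ·f
[39] read 'b'  n0⇒n0
[40] read 'a'  n0⇒n4  → match P6@[40:40]
[41] read 'a'  n4⇒n5  → match P4@[40:41],P6@[41:41]
[42] read 'b'  n5⇒n7 ·f  → match P7@[41:42]
[43] read 'b'  n7⇒n0 ·f
[44] read 'a'  n0⇒n4  → match P6@[44:44]
[45] read 'b'  n4⇒n7  → match P7@[44:45]
[46] read 'a'  n7⇒n8  → match P6@[46:46]
[47] read 'a'  n8⇒n5 ·f  → match P4@[46:47],P6@[47:47]
[48] read 'a'  n5⇒n6  → match P1@[46:48],P4@[47:48],P6@[48:48]

Result: [[0,6],[1,4],[1,6],[2,7],[3,6],[4,2],[8,6],[9,4],[9,6],[10,5],[11,3],[13,6],[14,4],[14,6],[15,7],[16,6],[17,7],[18,6],[19,4],[19,6],[20,5],[21,6],[22,0],[22,7],[24,6],[25,4],[25,6],[26,1],[26,4],[26,6],[27,7],[29,6],[30,0],[30,7],[31,6],[32,7],[33,6],[34,7],[35,6],[36,4],[36,6],[37,7],[40,6],[41,4],[41,6],[42,7],[44,6],[45,7],[46,6],[47,4],[47,6],[48,1],[48,4],[48,6]]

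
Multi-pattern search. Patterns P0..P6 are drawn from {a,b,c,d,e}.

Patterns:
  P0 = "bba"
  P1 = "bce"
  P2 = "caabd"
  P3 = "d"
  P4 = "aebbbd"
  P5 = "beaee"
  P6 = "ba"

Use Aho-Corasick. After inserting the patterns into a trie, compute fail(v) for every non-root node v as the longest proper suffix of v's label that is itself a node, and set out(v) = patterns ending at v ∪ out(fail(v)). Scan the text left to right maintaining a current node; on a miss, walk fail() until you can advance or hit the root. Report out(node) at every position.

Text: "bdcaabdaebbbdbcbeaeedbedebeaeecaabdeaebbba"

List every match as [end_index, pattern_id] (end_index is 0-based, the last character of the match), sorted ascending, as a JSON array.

Build:
Trie nodes:
  0='ε' goto a→12 b→1 c→6 d→11
  1='b' goto a→22 b→2 c→4 e→18
  2='bb' goto a→3
  3='bba' goto ·  ←P0
  4='bc' goto e→5
  5='bce' goto ·  ←P1
  6='c' goto a→7
  7='ca' goto a→8
  8='caa' goto b→9
  9='caab' goto d→10
  10='caabd' goto ·  ←P2
  11='d' goto ·  ←P3
  12='a' goto e→13
  13='ae' goto b→14
  14='aeb' goto b→15
  15='aebb' goto b→16
  16='aebbb' goto d→17
  17='aebbbd' goto ·  ←P4
  18='be' goto a→19
  19='bea' goto e→20
  20='beae' goto e→21
  21='beaee' goto ·  ←P5
  22='ba' goto ·  ←P6

BFS fail/out derivation:
  n1('b'): parent n0 fail=0; on 'b' 0 → fail=0;  out ∅∪∅=∅
  n6('c'): parent n0 fail=0; on 'c' 0 → fail=0;  out ∅∪∅=∅
  n11('d'): parent n0 fail=0; on 'd' 0 → fail=0;  out {3}∪∅={3}
  n12('a'): parent n0 fail=0; on 'a' 0 → fail=0;  out ∅∪∅=∅
  n2('bb'): parent n1 fail=0; on 'b' 0 → fail=1;  out ∅∪∅=∅
  n4('bc'): parent n1 fail=0; on 'c' 0 → fail=6;  out ∅∪∅=∅
  n7('ca'): parent n6 fail=0; on 'a' 0 → fail=12;  out ∅∪∅=∅
  n13('ae'): parent n12 fail=0; on 'e' 0 → fail=0;  out ∅∪∅=∅
  n18('be'): parent n1 fail=0; on 'e' 0 → fail=0;  out ∅∪∅=∅
  n22('ba'): parent n1 fail=0; on 'a' 0 → fail=12;  out {6}∪∅={6}
  n3('bba'): parent n2 fail=1; on 'a' 1 → fail=22;  out {0}∪{6}={0,6}
  n5('bce'): parent n4 fail=6; on 'e' 6→0 → fail=0;  out {1}∪∅={1}
  n8('caa'): parent n7 fail=12; on 'a' 12→0 → fail=12;  out ∅∪∅=∅
  n14('aeb'): parent n13 fail=0; on 'b' 0 → fail=1;  out ∅∪∅=∅
  n19('bea'): parent n18 fail=0; on 'a' 0 → fail=12;  out ∅∪∅=∅
  n9('caab'): parent n8 fail=12; on 'b' 12→0 → fail=1;  out ∅∪∅=∅
  n15('aebb'): parent n14 fail=1; on 'b' 1 → fail=2;  out ∅∪∅=∅
  n20('beae'): parent n19 fail=12; on 'e' 12 → fail=13;  out ∅∪∅=∅
  n10('caabd'): parent n9 fail=1; on 'd' 1→0 → fail=11;  out {2}∪{3}={2,3}
  n16('aebbb'): parent n15 fail=2; on 'b' 2→1 → fail=2;  out ∅∪∅=∅
  n21('beaee'): parent n20 fail=13; on 'e' 13→0 → fail=0;  out {5}∪∅={5}
  n17('aebbbd'): parent n16 fail=2; on 'd' 2→1→0 → fail=11;  out {4}∪{3}={3,4}

Run:
[0] read 'b'  n0⇒n1
[1] read 'd'  n1⇒n11 (via fail)  ** P3@[1:1]
[2] read 'c'  n11⇒n6 (via fail)
[3] read 'a'  n6⇒n7
[4] read 'a'  n7⇒n8
[5] read 'b'  n8⇒n9
[6] read 'd'  n9⇒n10  ** P2@[2:6],P3@[6:6]
[7] read 'a'  n10⇒n12 (via fail)
[8] read 'e'  n12⇒n13
[9] read 'b'  n13⇒n14
[10] read 'b'  n14⇒n15
[11] read 'b'  n15⇒n16
[12] read 'd'  n16⇒n17  ** P3@[12:12],P4@[7:12]
[13] read 'b'  n17⇒n1 (via fail)
[14] read 'c'  n1⇒n4
[15] read 'b'  n4⇒n1 (via fail)
[16] read 'e'  n1⇒n18
[17] read 'a'  n18⇒n19
[18] read 'e'  n19⇒n20
[19] read 'e'  n20⇒n21  ** P5@[15:19]
[20] read 'd'  n21⇒n11 (via fail)  ** P3@[20:20]
[21] read 'b'  n11⇒n1 (via fail)
[22] read 'e'  n1⇒n18
[23] read 'd'  n18⇒n11 (via fail)  ** P3@[23:23]
[24] read 'e'  n11⇒n0 (via fail)
[25] read 'b'  n0⇒n1
[26] read 'e'  n1⇒n18
[27] read 'a'  n18⇒n19
[28] read 'e'  n19⇒n20
[29] read 'e'  n20⇒n21  ** P5@[25:29]
[30] read 'c'  n21⇒n6 (via fail)
[31] read 'a'  n6⇒n7
[32] read 'a'  n7⇒n8
[33] read 'b'  n8⇒n9
[34] read 'd'  n9⇒n10  ** P2@[30:34],P3@[34:34]
[35] read 'e'  n10⇒n0 (via fail)
[36] read 'a'  n0⇒n12
[37] read 'e'  n12⇒n13
[38] read 'b'  n13⇒n14
[39] read 'b'  n14⇒n15
[40] read 'b'  n15⇒n16
[41] read 'a'  n16⇒n3 (via fail)  ** P0@[39:41],P6@[40:41]

Matches: [[1,3],[6,2],[6,3],[12,3],[12,4],[19,5],[20,3],[23,3],[29,5],[34,2],[34,3],[41,0],[41,6]]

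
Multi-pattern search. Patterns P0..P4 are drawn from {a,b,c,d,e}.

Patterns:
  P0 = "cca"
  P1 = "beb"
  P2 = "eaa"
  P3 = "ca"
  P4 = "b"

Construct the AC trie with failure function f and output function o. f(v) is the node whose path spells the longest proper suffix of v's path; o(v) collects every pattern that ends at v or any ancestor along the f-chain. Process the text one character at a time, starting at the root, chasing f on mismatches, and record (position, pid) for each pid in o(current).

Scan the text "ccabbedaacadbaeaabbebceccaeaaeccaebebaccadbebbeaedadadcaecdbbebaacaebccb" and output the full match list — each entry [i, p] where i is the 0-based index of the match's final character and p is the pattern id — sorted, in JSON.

Build:
Trie (insert patterns):
  n0 'ε': b→4 c→1 e→7
  n1 'c': a→10 c→2
  n2 'cc': a→3
  n3 'cca': ·  ←P0
  n4 'b': e→5  ←P4
  n5 'be': b→6
  n6 'beb': ·  ←P1
  n7 'e': a→8
  n8 'ea': a→9
  n9 'eaa': ·  ←P2
  n10 'ca': ·  ←P3

Failure links (BFS by depth):
  n1('c'): parent n0 fail=0; on 'c' 0 → fail=0;  out ∅∪∅=∅
  n4('b'): parent n0 fail=0; on 'b' 0 → fail=0;  out {4}∪∅={4}
  n7('e'): parent n0 fail=0; on 'e' 0 → fail=0;  out ∅∪∅=∅
  n2('cc'): parent n1 fail=0; on 'c' 0 → fail=1;  out ∅∪∅=∅
  n5('be'): parent n4 fail=0; on 'e' 0 → fail=7;  out ∅∪∅=∅
  n8('ea'): parent n7 fail=0; on 'a' 0 → fail=0;  out ∅∪∅=∅
  n10('ca'): parent n1 fail=0; on 'a' 0 → fail=0;  out {3}∪∅={3}
  n3('cca'): parent n2 fail=1; on 'a' 1 → fail=10;  out {0}∪{3}={0,3}
  n6('beb'): parent n5 fail=7; on 'b' 7→0 → fail=4;  out {1}∪{4}={1,4}
  n9('eaa'): parent n8 fail=0; on 'a' 0 → fail=0;  out {2}∪∅={2}

Run:
pos 0 'c': at 1
pos 1 'c': at 2
pos 2 'a': at 3  emit P0@[0:2],P3@[1:2]
pos 3 'b': at 4 (fail-walked)  emit P4@[3:3]
pos 4 'b': at 4 (fail-walked)  emit P4@[4:4]
pos 5 'e': at 5
pos 6 'd': at 0 (fail-walked)
pos 7 'a': at 0
pos 8 'a': at 0
pos 9 'c': at 1
pos 10 'a': at 10  emit P3@[9:10]
pos 11 'd': at 0 (fail-walked)
pos 12 'b': at 4  emit P4@[12:12]
pos 13 'a': at 0 (fail-walked)
pos 14 'e': at 7
pos 15 'a': at 8
pos 16 'a': at 9  emit P2@[14:16]
pos 17 'b': at 4 (fail-walked)  emit P4@[17:17]
pos 18 'b': at 4 (fail-walked)  emit P4@[18:18]
pos 19 'e': at 5
pos 20 'b': at 6  emit P1@[18:20],P4@[20:20]
pos 21 'c': at 1 (fail-walked)
pos 22 'e': at 7 (fail-walked)
pos 23 'c': at 1 (fail-walked)
pos 24 'c': at 2
pos 25 'a': at 3  emit P0@[23:25],P3@[24:25]
pos 26 'e': at 7 (fail-walked)
pos 27 'a': at 8
pos 28 'a': at 9  emit P2@[26:28]
pos 29 'e': at 7 (fail-walked)
pos 30 'c': at 1 (fail-walked)
pos 31 'c': at 2
pos 32 'a': at 3  emit P0@[30:32],P3@[31:32]
pos 33 'e': at 7 (fail-walked)
pos 34 'b': at 4 (fail-walked)  emit P4@[34:34]
pos 35 'e': at 5
pos 36 'b': at 6  emit P1@[34:36],P4@[36:36]
pos 37 'a': at 0 (fail-walked)
pos 38 'c': at 1
pos 39 'c': at 2
pos 40 'a': at 3  emit P0@[38:40],P3@[39:40]
pos 41 'd': at 0 (fail-walked)
pos 42 'b': at 4  emit P4@[42:42]
pos 43 'e': at 5
pos 44 'b': at 6  emit P1@[42:44],P4@[44:44]
pos 45 'b': at 4 (fail-walked)  emit P4@[45:45]
pos 46 'e': at 5
pos 47 'a': at 8 (fail-walked)
pos 48 'e': at 7 (fail-walked)
pos 49 'd': at 0 (fail-walked)
pos 50 'a': at 0
pos 51 'd': at 0
pos 52 'a': at 0
pos 53 'd': at 0
pos 54 'c': at 1
pos 55 'a': at 10  emit P3@[54:55]
pos 56 'e': at 7 (fail-walked)
pos 57 'c': at 1 (fail-walked)
pos 58 'd': at 0 (fail-walked)
pos 59 'b': at 4  emit P4@[59:59]
pos 60 'b': at 4 (fail-walked)  emit P4@[60:60]
pos 61 'e': at 5
pos 62 'b': at 6  emit P1@[60:62],P4@[62:62]
pos 63 'a': at 0 (fail-walked)
pos 64 'a': at 0
pos 65 'c': at 1
pos 66 'a': at 10  emit P3@[65:66]
pos 67 'e': at 7 (fail-walked)
pos 68 'b': at 4 (fail-walked)  emit P4@[68:68]
pos 69 'c': at 1 (fail-walked)
pos 70 'c': at 2
pos 71 'b': at 4 (fail-walked)  emit P4@[71:71]

Matches: [[2,0],[2,3],[3,4],[4,4],[10,3],[12,4],[16,2],[17,4],[18,4],[20,1],[20,4],[25,0],[25,3],[28,2],[32,0],[32,3],[34,4],[36,1],[36,4],[40,0],[40,3],[42,4],[44,1],[44,4],[45,4],[55,3],[59,4],[60,4],[62,1],[62,4],[66,3],[68,4],[71,4]]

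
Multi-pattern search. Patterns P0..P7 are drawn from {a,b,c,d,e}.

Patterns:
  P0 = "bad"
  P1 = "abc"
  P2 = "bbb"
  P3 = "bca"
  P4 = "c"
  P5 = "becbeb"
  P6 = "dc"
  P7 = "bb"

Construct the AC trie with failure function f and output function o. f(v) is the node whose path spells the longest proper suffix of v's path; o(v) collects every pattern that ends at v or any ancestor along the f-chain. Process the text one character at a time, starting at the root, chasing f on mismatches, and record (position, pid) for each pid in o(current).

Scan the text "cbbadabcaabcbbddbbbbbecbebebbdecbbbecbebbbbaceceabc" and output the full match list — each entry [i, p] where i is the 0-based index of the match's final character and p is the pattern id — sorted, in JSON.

Build:
Trie (insert patterns):
  0='ε' goto a→4 b→1 c→11 d→17
  1='b' goto a→2 b→7 c→9 e→12
  2='ba' goto d→3
  3='bad' goto ·  ←P0
  4='a' goto b→5
  5='ab' goto c→6
  6='abc' goto ·  ←P1
  7='bb' goto b→8  ←P7
  8='bbb' goto ·  ←P2
  9='bc' goto a→10
  10='bca' goto ·  ←P3
  11='c' goto ·  ←P4
  12='be' goto c→13
  13='bec' goto b→14
  14='becb' goto e→15
  15='becbe' goto b→16
  16='becbeb' goto ·  ←P5
  17='d' goto c→18
  18='dc' goto ·  ←P6

BFS fail/out derivation:
  fail(1) 'b': from fail(0)=0 chase 'b': 0 ⇒ 0;  out=∅∪out(0)=∅
  fail(4) 'a': from fail(0)=0 chase 'a': 0 ⇒ 0;  out=∅∪out(0)=∅
  fail(11) 'c': from fail(0)=0 chase 'c': 0 ⇒ 0;  out={4}∪out(0)={4}
  fail(17) 'd': from fail(0)=0 chase 'd': 0 ⇒ 0;  out=∅∪out(0)=∅
  fail(2) 'ba': from fail(1)=0 chase 'a': 0 ⇒ 4;  out=∅∪out(4)=∅
  fail(5) 'ab': from fail(4)=0 chase 'b': 0 ⇒ 1;  out=∅∪out(1)=∅
  fail(7) 'bb': from fail(1)=0 chase 'b': 0 ⇒ 1;  out={7}∪out(1)={7}
  fail(9) 'bc': from fail(1)=0 chase 'c': 0 ⇒ 11;  out=∅∪out(11)={4}
  fail(12) 'be': from fail(1)=0 chase 'e': 0 ⇒ 0;  out=∅∪out(0)=∅
  fail(18) 'dc': from fail(17)=0 chase 'c': 0 ⇒ 11;  out={6}∪out(11)={4,6}
  fail(3) 'bad': from fail(2)=4 chase 'd': 4→0 ⇒ 17;  out={0}∪out(17)={0}
  fail(6) 'abc': from fail(5)=1 chase 'c': 1 ⇒ 9;  out={1}∪out(9)={1,4}
  fail(8) 'bbb': from fail(7)=1 chase 'b': 1 ⇒ 7;  out={2}∪out(7)={2,7}
  fail(10) 'bca': from fail(9)=11 chase 'a': 11→0 ⇒ 4;  out={3}∪out(4)={3}
  fail(13) 'bec': from fail(12)=0 chase 'c': 0 ⇒ 11;  out=∅∪out(11)={4}
  fail(14) 'becb': from fail(13)=11 chase 'b': 11→0 ⇒ 1;  out=∅∪out(1)=∅
  fail(15) 'becbe': from fail(14)=1 chase 'e': 1 ⇒ 12;  out=∅∪out(12)=∅
  fail(16) 'becbeb': from fail(15)=12 chase 'b': 12→0 ⇒ 1;  out={5}∪out(1)={5}

Run:
pos 0 'c': at 11  → match P4@[0:0]
pos 1 'b': at 1 (via fail)
pos 2 'b': at 7  → match P7@[1:2]
pos 3 'a': at 2 (via fail)
pos 4 'd': at 3  → match P0@[2:4]
pos 5 'a': at 4 (via fail)
pos 6 'b': at 5
pos 7 'c': at 6  → match P1@[5:7],P4@[7:7]
pos 8 'a': at 10 (via fail)  → match P3@[6:8]
pos 9 'a': at 4 (via fail)
pos 10 'b': at 5
pos 11 'c': at 6  → match P1@[9:11],P4@[11:11]
pos 12 'b': at 1 (via fail)
pos 13 'b': at 7  → match P7@[12:13]
pos 14 'd': at 17 (via fail)
pos 15 'd': at 17 (via fail)
pos 16 'b': at 1 (via fail)
pos 17 'b': at 7  → match P7@[16:17]
pos 18 'b': at 8  → match P2@[16:18],P7@[17:18]
pos 19 'b': at 8 (via fail)  → match P2@[17:19],P7@[18:19]
pos 20 'b': at 8 (via fail)  → match P2@[18:20],P7@[19:20]
pos 21 'e': at 12 (via fail)
pos 22 'c': at 13  → match P4@[22:22]
pos 23 'b': at 14
pos 24 'e': at 15
pos 25 'b': at 16  → match P5@[20:25]
pos 26 'e': at 12 (via fail)
pos 27 'b': at 1 (via fail)
pos 28 'b': at 7  → match P7@[27:28]
pos 29 'd': at 17 (via fail)
pos 30 'e': at 0 (via fail)
pos 31 'c': at 11  → match P4@[31:31]
pos 32 'b': at 1 (via fail)
pos 33 'b': at 7  → match P7@[32:33]
pos 34 'b': at 8  → match P2@[32:34],P7@[33:34]
pos 35 'e': at 12 (via fail)
pos 36 'c': at 13  → match P4@[36:36]
pos 37 'b': at 14
pos 38 'e': at 15
pos 39 'b': at 16  → match P5@[34:39]
pos 40 'b': at 7 (via fail)  → match P7@[39:40]
pos 41 'b': at 8  → match P2@[39:41],P7@[40:41]
pos 42 'b': at 8 (via fail)  → match P2@[40:42],P7@[41:42]
pos 43 'a': at 2 (via fail)
pos 44 'c': at 11 (via fail)  → match P4@[44:44]
pos 45 'e': at 0 (via fail)
pos 46 'c': at 11  → match P4@[46:46]
pos 47 'e': at 0 (via fail)
pos 48 'a': at 4
pos 49 'b': at 5
pos 50 'c': at 6  → match P1@[48:50],P4@[50:50]

Matches: [[0,4],[2,7],[4,0],[7,1],[7,4],[8,3],[11,1],[11,4],[13,7],[17,7],[18,2],[18,7],[19,2],[19,7],[20,2],[20,7],[22,4],[25,5],[28,7],[31,4],[33,7],[34,2],[34,7],[36,4],[39,5],[40,7],[41,2],[41,7],[42,2],[42,7],[44,4],[46,4],[50,1],[50,4]]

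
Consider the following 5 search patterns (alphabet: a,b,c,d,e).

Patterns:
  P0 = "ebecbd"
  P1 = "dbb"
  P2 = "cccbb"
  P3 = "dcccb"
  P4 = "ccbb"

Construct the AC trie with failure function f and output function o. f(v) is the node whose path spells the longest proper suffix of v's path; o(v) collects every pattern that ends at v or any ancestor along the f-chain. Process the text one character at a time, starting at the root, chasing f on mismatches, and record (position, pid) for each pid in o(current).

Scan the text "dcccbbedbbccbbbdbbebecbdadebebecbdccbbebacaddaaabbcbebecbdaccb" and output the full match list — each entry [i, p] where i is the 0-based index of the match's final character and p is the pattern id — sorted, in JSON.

Construct AC machine:
Trie nodes:
  n0 'ε': c→10 d→7 e→1
  n1 'e': b→2
  n2 'eb': e→3
  n3 'ebe': c→4
  n4 'ebec': b→5
  n5 'ebecb': d→6
  n6 'ebecbd': ·  [P0 ends]
  n7 'd': b→8 c→15
  n8 'db': b→9
  n9 'dbb': ·  [P1 ends]
  n10 'c': c→11
  n11 'cc': b→19 c→12
  n12 'ccc': b→13
  n13 'cccb': b→14
  n14 'cccbb': ·  [P2 ends]
  n15 'dc': c→16
  n16 'dcc': c→17
  n17 'dccc': b→18
  n18 'dcccb': ·  [P3 ends]
  n19 'ccb': b→20
  n20 'ccbb': ·  [P4 ends]

BFS fail/out derivation:
  n1('e'): parent n0 fail=0; on 'e' 0 → fail=0;  out ∅∪∅=∅
  n7('d'): parent n0 fail=0; on 'd' 0 → fail=0;  out ∅∪∅=∅
  n10('c'): parent n0 fail=0; on 'c' 0 → fail=0;  out ∅∪∅=∅
  n2('eb'): parent n1 fail=0; on 'b' 0 → fail=0;  out ∅∪∅=∅
  n8('db'): parent n7 fail=0; on 'b' 0 → fail=0;  out ∅∪∅=∅
  n11('cc'): parent n10 fail=0; on 'c' 0 → fail=10;  out ∅∪∅=∅
  n15('dc'): parent n7 fail=0; on 'c' 0 → fail=10;  out ∅∪∅=∅
  n3('ebe'): parent n2 fail=0; on 'e' 0 → fail=1;  out ∅∪∅=∅
  n9('dbb'): parent n8 fail=0; on 'b' 0 → fail=0;  out {1}∪∅={1}
  n12('ccc'): parent n11 fail=10; on 'c' 10 → fail=11;  out ∅∪∅=∅
  n16('dcc'): parent n15 fail=10; on 'c' 10 → fail=11;  out ∅∪∅=∅
  n19('ccb'): parent n11 fail=10; on 'b' 10→0 → fail=0;  out ∅∪∅=∅
  n4('ebec'): parent n3 fail=1; on 'c' 1→0 → fail=10;  out ∅∪∅=∅
  n13('cccb'): parent n12 fail=11; on 'b' 11 → fail=19;  out ∅∪∅=∅
  n17('dccc'): parent n16 fail=11; on 'c' 11 → fail=12;  out ∅∪∅=∅
  n20('ccbb'): parent n19 fail=0; on 'b' 0 → fail=0;  out {4}∪∅={4}
  n5('ebecb'): parent n4 fail=10; on 'b' 10→0 → fail=0;  out ∅∪∅=∅
  n14('cccbb'): parent n13 fail=19; on 'b' 19 → fail=20;  out {2}∪{4}={2,4}
  n18('dcccb'): parent n17 fail=12; on 'b' 12 → fail=13;  out {3}∪∅={3}
  n6('ebecbd'): parent n5 fail=0; on 'd' 0 → fail=7;  out {0}∪∅={0}

Text stream:
[0] read 'd'  n0⇒n7
[1] read 'c'  n7⇒n15
[2] read 'c'  n15⇒n16
[3] read 'c'  n16⇒n17
[4] read 'b'  n17⇒n18  → match P3@[0:4]
[5] read 'b'  n18⇒n14 (via fail)  → match P2@[1:5],P4@[2:5]
[6] read 'e'  n14⇒n1 (via fail)
[7] read 'd'  n1⇒n7 (via fail)
[8] read 'b'  n7⇒n8
[9] read 'b'  n8⇒n9  → match P1@[7:9]
[10] read 'c'  n9⇒n10 (via fail)
[11] read 'c'  n10⇒n11
[12] read 'b'  n11⇒n19
[13] read 'b'  n19⇒n20  → match P4@[10:13]
[14] read 'b'  n20⇒n0 (via fail)
[15] read 'd'  n0⇒n7
[16] read 'b'  n7⇒n8
[17] read 'b'  n8⇒n9  → match P1@[15:17]
[18] read 'e'  n9⇒n1 (via fail)
[19] read 'b'  n1⇒n2
[20] read 'e'  n2⇒n3
[21] read 'c'  n3⇒n4
[22] read 'b'  n4⇒n5
[23] read 'd'  n5⇒n6  → match P0@[18:23]
[24] read 'a'  n6⇒n0 (via fail)
[25] read 'd'  n0⇒n7
[26] read 'e'  n7⇒n1 (via fail)
[27] read 'b'  n1⇒n2
[28] read 'e'  n2⇒n3
[29] read 'b'  n3⇒n2 (via fail)
[30] read 'e'  n2⇒n3
[31] read 'c'  n3⇒n4
[32] read 'b'  n4⇒n5
[33] read 'd'  n5⇒n6  → match P0@[28:33]
[34] read 'c'  n6⇒n15 (via fail)
[35] read 'c'  n15⇒n16
[36] read 'b'  n16⇒n19 (via fail)
[37] read 'b'  n19⇒n20  → match P4@[34:37]
[38] read 'e'  n20⇒n1 (via fail)
[39] read 'b'  n1⇒n2
[40] read 'a'  n2⇒n0 (via fail)
[41] read 'c'  n0⇒n10
[42] read 'a'  n10⇒n0 (via fail)
[43] read 'd'  n0⇒n7
[44] read 'd'  n7⇒n7 (via fail)
[45] read 'a'  n7⇒n0 (via fail)
[46] read 'a'  n0⇒n0
[47] read 'a'  n0⇒n0
[48] read 'b'  n0⇒n0
[49] read 'b'  n0⇒n0
[50] read 'c'  n0⇒n10
[51] read 'b'  n10⇒n0 (via fail)
[52] read 'e'  n0⇒n1
[53] read 'b'  n1⇒n2
[54] read 'e'  n2⇒n3
[55] read 'c'  n3⇒n4
[56] read 'b'  n4⇒n5
[57] read 'd'  n5⇒n6  → match P0@[52:57]
[58] read 'a'  n6⇒n0 (via fail)
[59] read 'c'  n0⇒n10
[60] read 'c'  n10⇒n11
[61] read 'b'  n11⇒n19

All matches (sorted): [[4,3],[5,2],[5,4],[9,1],[13,4],[17,1],[23,0],[33,0],[37,4],[57,0]]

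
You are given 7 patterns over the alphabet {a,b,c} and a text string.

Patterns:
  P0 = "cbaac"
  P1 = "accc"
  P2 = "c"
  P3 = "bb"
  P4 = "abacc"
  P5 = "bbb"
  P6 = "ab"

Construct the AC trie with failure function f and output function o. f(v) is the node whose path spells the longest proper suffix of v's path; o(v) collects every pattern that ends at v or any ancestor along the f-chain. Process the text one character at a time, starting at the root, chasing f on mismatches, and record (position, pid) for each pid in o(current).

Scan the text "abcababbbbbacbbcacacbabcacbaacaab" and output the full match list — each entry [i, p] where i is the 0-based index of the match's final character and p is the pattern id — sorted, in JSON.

Build automaton:
Trie nodes:
  0='ε' goto a→6 b→10 c→1
  1='c' goto b→2  [P2 ends]
  2='cb' goto a→3
  3='cba' goto a→4
  4='cbaa' goto c→5
  5='cbaac' goto ·  [P0 ends]
  6='a' goto b→12 c→7
  7='ac' goto c→8
  8='acc' goto c→9
  9='accc' goto ·  [P1 ends]
  10='b' goto b→11
  11='bb' goto b→16  [P3 ends]
  12='ab' goto a→13  [P6 ends]
  13='aba' goto c→14
  14='abac' goto c→15
  15='abacc' goto ·  [P4 ends]
  16='bbb' goto ·  [P5 ends]

BFS fail/out derivation:
  n1('c'): parent n0 fail=0; on 'c' 0 → fail=0;  out {2}∪∅={2}
  n6('a'): parent n0 fail=0; on 'a' 0 → fail=0;  out ∅∪∅=∅
  n10('b'): parent n0 fail=0; on 'b' 0 → fail=0;  out ∅∪∅=∅
  n2('cb'): parent n1 fail=0; on 'b' 0 → fail=10;  out ∅∪∅=∅
  n7('ac'): parent n6 fail=0; on 'c' 0 → fail=1;  out ∅∪{2}={2}
  n11('bb'): parent n10 fail=0; on 'b' 0 → fail=10;  out {3}∪∅={3}
  n12('ab'): parent n6 fail=0; on 'b' 0 → fail=10;  out {6}∪∅={6}
  n3('cba'): parent n2 fail=10; on 'a' 10→0 → fail=6;  out ∅∪∅=∅
  n8('acc'): parent n7 fail=1; on 'c' 1→0 → fail=1;  out ∅∪{2}={2}
  n13('aba'): parent n12 fail=10; on 'a' 10→0 → fail=6;  out ∅∪∅=∅
  n16('bbb'): parent n11 fail=10; on 'b' 10 → fail=11;  out {5}∪{3}={3,5}
  n4('cbaa'): parent n3 fail=6; on 'a' 6→0 → fail=6;  out ∅∪∅=∅
  n9('accc'): parent n8 fail=1; on 'c' 1→0 → fail=1;  out {1}∪{2}={1,2}
  n14('abac'): parent n13 fail=6; on 'c' 6 → fail=7;  out ∅∪{2}={2}
  n5('cbaac'): parent n4 fail=6; on 'c' 6 → fail=7;  out {0}∪{2}={0,2}
  n15('abacc'): parent n14 fail=7; on 'c' 7 → fail=8;  out {4}∪{2}={2,4}

Scan:
[0] read 'a'  n0⇒n6
[1] read 'b'  n6⇒n12  emit P6@[0:1]
[2] read 'c'  n12⇒n1 ·f  emit P2@[2:2]
[3] read 'a'  n1⇒n6 ·f
[4] read 'b'  n6⇒n12  emit P6@[3:4]
[5] read 'a'  n12⇒n13
[6] read 'b'  n13⇒n12 ·f  emit P6@[5:6]
[7] read 'b'  n12⇒n11 ·f  emit P3@[6:7]
[8] read 'b'  n11⇒n16  emit P3@[7:8],P5@[6:8]
[9] read 'b'  n16⇒n16 ·f  emit P3@[8:9],P5@[7:9]
[10] read 'b'  n16⇒n16 ·f  emit P3@[9:10],P5@[8:10]
[11] read 'a'  n16⇒n6 ·f
[12] read 'c'  n6⇒n7  emit P2@[12:12]
[13] read 'b'  n7⇒n2 ·f
[14] read 'b'  n2⇒n11 ·f  emit P3@[13:14]
[15] read 'c'  n11⇒n1 ·f  emit P2@[15:15]
[16] read 'a'  n1⇒n6 ·f
[17] read 'c'  n6⇒n7  emit P2@[17:17]
[18] read 'a'  n7⇒n6 ·f
[19] read 'c'  n6⇒n7  emit P2@[19:19]
[20] read 'b'  n7⇒n2 ·f
[21] read 'a'  n2⇒n3
[22] read 'b'  n3⇒n12 ·f  emit P6@[21:22]
[23] read 'c'  n12⇒n1 ·f  emit P2@[23:23]
[24] read 'a'  n1⇒n6 ·f
[25] read 'c'  n6⇒n7  emit P2@[25:25]
[26] read 'b'  n7⇒n2 ·f
[27] read 'a'  n2⇒n3
[28] read 'a'  n3⇒n4
[29] read 'c'  n4⇒n5  emit P0@[25:29],P2@[29:29]
[30] read 'a'  n5⇒n6 ·f
[31] read 'a'  n6⇒n6 ·f
[32] read 'b'  n6⇒n12  emit P6@[31:32]

Result: [[1,6],[2,2],[4,6],[6,6],[7,3],[8,3],[8,5],[9,3],[9,5],[10,3],[10,5],[12,2],[14,3],[15,2],[17,2],[19,2],[22,6],[23,2],[25,2],[29,0],[29,2],[32,6]]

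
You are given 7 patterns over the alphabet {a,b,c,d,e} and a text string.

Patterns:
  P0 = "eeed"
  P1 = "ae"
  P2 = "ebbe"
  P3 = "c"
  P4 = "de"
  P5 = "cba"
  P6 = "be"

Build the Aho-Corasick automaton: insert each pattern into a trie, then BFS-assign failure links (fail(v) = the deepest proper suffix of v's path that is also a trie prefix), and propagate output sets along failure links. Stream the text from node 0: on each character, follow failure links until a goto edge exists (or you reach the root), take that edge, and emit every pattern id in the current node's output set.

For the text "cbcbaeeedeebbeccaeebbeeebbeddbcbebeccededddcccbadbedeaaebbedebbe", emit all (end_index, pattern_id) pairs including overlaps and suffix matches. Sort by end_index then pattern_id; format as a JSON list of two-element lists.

Build:
Trie nodes:
  0='ε' goto a→5 b→15 c→10 d→11 e→1
  1='e' goto b→7 e→2
  2='ee' goto e→3
  3='eee' goto d→4
  4='eeed' goto ·  [P0 ends]
  5='a' goto e→6
  6='ae' goto ·  [P1 ends]
  7='eb' goto b→8
  8='ebb' goto e→9
  9='ebbe' goto ·  [P2 ends]
  10='c' goto b→13  [P3 ends]
  11='d' goto e→12
  12='de' goto ·  [P4 ends]
  13='cb' goto a→14
  14='cba' goto ·  [P5 ends]
  15='b' goto e→16
  16='be' goto ·  [P6 ends]

Failure links (BFS by depth):
  fail(1) 'e': from fail(0)=0 chase 'e': 0 ⇒ 0;  out=∅∪out(0)=∅
  fail(5) 'a': from fail(0)=0 chase 'a': 0 ⇒ 0;  out=∅∪out(0)=∅
  fail(10) 'c': from fail(0)=0 chase 'c': 0 ⇒ 0;  out={3}∪out(0)={3}
  fail(11) 'd': from fail(0)=0 chase 'd': 0 ⇒ 0;  out=∅∪out(0)=∅
  fail(15) 'b': from fail(0)=0 chase 'b': 0 ⇒ 0;  out=∅∪out(0)=∅
  fail(2) 'ee': from fail(1)=0 chase 'e': 0 ⇒ 1;  out=∅∪out(1)=∅
  fail(6) 'ae': from fail(5)=0 chase 'e': 0 ⇒ 1;  out={1}∪out(1)={1}
  fail(7) 'eb': from fail(1)=0 chase 'b': 0 ⇒ 15;  out=∅∪out(15)=∅
  fail(12) 'de': from fail(11)=0 chase 'e': 0 ⇒ 1;  out={4}∪out(1)={4}
  fail(13) 'cb': from fail(10)=0 chase 'b': 0 ⇒ 15;  out=∅∪out(15)=∅
  fail(16) 'be': from fail(15)=0 chase 'e': 0 ⇒ 1;  out={6}∪out(1)={6}
  fail(3) 'eee': from fail(2)=1 chase 'e': 1 ⇒ 2;  out=∅∪out(2)=∅
  fail(8) 'ebb': from fail(7)=15 chase 'b': 15→0 ⇒ 15;  out=∅∪out(15)=∅
  fail(14) 'cba': from fail(13)=15 chase 'a': 15→0 ⇒ 5;  out={5}∪out(5)={5}
  fail(4) 'eeed': from fail(3)=2 chase 'd': 2→1→0 ⇒ 11;  out={0}∪out(11)={0}
  fail(9) 'ebbe': from fail(8)=15 chase 'e': 15 ⇒ 16;  out={2}∪out(16)={2,6}

Text stream:
i=0 'c': node 0→10  → match P3@[0:0]
i=1 'b': node 10→13
i=2 'c': node 13→10 ·f  → match P3@[2:2]
i=3 'b': node 10→13
i=4 'a': node 13→14  → match P5@[2:4]
i=5 'e': node 14→6 ·f  → match P1@[4:5]
i=6 'e': node 6→2 ·f
i=7 'e': node 2→3
i=8 'd': node 3→4  → match P0@[5:8]
i=9 'e': node 4→12 ·f  → match P4@[8:9]
i=10 'e': node 12→2 ·f
i=11 'b': node 2→7 ·f
i=12 'b': node 7→8
i=13 'e': node 8→9  → match P2@[10:13],P6@[12:13]
i=14 'c': node 9→10 ·f  → match P3@[14:14]
i=15 'c': node 10→10 ·f  → match P3@[15:15]
i=16 'a': node 10→5 ·f
i=17 'e': node 5→6  → match P1@[16:17]
i=18 'e': node 6→2 ·f
i=19 'b': node 2→7 ·f
i=20 'b': node 7→8
i=21 'e': node 8→9  → match P2@[18:21],P6@[20:21]
i=22 'e': node 9→2 ·f
i=23 'e': node 2→3
i=24 'b': node 3→7 ·f
i=25 'b': node 7→8
i=26 'e': node 8→9  → match P2@[23:26],P6@[25:26]
i=27 'd': node 9→11 ·f
i=28 'd': node 11→11 ·f
i=29 'b': node 11→15 ·f
i=30 'c': node 15→10 ·f  → match P3@[30:30]
i=31 'b': node 10→13
i=32 'e': node 13→16 ·f  → match P6@[31:32]
i=33 'b': node 16→7 ·f
i=34 'e': node 7→16 ·f  → match P6@[33:34]
i=35 'c': node 16→10 ·f  → match P3@[35:35]
i=36 'c': node 10→10 ·f  → match P3@[36:36]
i=37 'e': node 10→1 ·f
i=38 'd': node 1→11 ·f
i=39 'e': node 11→12  → match P4@[38:39]
i=40 'd': node 12→11 ·f
i=41 'd': node 11→11 ·f
i=42 'd': node 11→11 ·f
i=43 'c': node 11→10 ·f  → match P3@[43:43]
i=44 'c': node 10→10 ·f  → match P3@[44:44]
i=45 'c': node 10→10 ·f  → match P3@[45:45]
i=46 'b': node 10→13
i=47 'a': node 13→14  → match P5@[45:47]
i=48 'd': node 14→11 ·f
i=49 'b': node 11→15 ·f
i=50 'e': node 15→16  → match P6@[49:50]
i=51 'd': node 16→11 ·f
i=52 'e': node 11→12  → match P4@[51:52]
i=53 'a': node 12→5 ·f
i=54 'a': node 5→5 ·f
i=55 'e': node 5→6  → match P1@[54:55]
i=56 'b': node 6→7 ·f
i=57 'b': node 7→8
i=58 'e': node 8→9  → match P2@[55:58],P6@[57:58]
i=59 'd': node 9→11 ·f
i=60 'e': node 11→12  → match P4@[59:60]
i=61 'b': node 12→7 ·f
i=62 'b': node 7→8
i=63 'e': node 8→9  → match P2@[60:63],P6@[62:63]

All matches (sorted): [[0,3],[2,3],[4,5],[5,1],[8,0],[9,4],[13,2],[13,6],[14,3],[15,3],[17,1],[21,2],[21,6],[26,2],[26,6],[30,3],[32,6],[34,6],[35,3],[36,3],[39,4],[43,3],[44,3],[45,3],[47,5],[50,6],[52,4],[55,1],[58,2],[58,6],[60,4],[63,2],[63,6]]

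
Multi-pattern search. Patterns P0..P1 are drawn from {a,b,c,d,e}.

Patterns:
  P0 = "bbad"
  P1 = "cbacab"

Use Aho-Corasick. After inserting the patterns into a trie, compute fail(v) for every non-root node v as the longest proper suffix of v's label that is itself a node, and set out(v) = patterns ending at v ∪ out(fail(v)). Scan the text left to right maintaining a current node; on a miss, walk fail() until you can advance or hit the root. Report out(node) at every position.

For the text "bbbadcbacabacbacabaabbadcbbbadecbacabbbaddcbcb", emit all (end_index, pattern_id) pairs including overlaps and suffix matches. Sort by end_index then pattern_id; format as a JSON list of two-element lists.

Build:
Trie nodes:
  n0 'ε': b→1 c→5
  n1 'b': b→2
  n2 'bb': a→3
  n3 'bba': d→4
  n4 'bbad': ·  ←P0
  n5 'c': b→6
  n6 'cb': a→7
  n7 'cba': c→8
  n8 'cbac': a→9
  n9 'cbaca': b→10
  n10 'cbacab': ·  ←P1

Failure links (BFS by depth):
  n1('b'): parent n0 fail=0; on 'b' 0 → fail=0;  out ∅∪∅=∅
  n5('c'): parent n0 fail=0; on 'c' 0 → fail=0;  out ∅∪∅=∅
  n2('bb'): parent n1 fail=0; on 'b' 0 → fail=1;  out ∅∪∅=∅
  n6('cb'): parent n5 fail=0; on 'b' 0 → fail=1;  out ∅∪∅=∅
  n3('bba'): parent n2 fail=1; on 'a' 1→0 → fail=0;  out ∅∪∅=∅
  n7('cba'): parent n6 fail=1; on 'a' 1→0 → fail=0;  out ∅∪∅=∅
  n4('bbad'): parent n3 fail=0; on 'd' 0 → fail=0;  out {0}∪∅={0}
  n8('cbac'): parent n7 fail=0; on 'c' 0 → fail=5;  out ∅∪∅=∅
  n9('cbaca'): parent n8 fail=5; on 'a' 5→0 → fail=0;  out ∅∪∅=∅
  n10('cbacab'): parent n9 fail=0; on 'b' 0 → fail=1;  out {1}∪∅={1}

Run:
i=0 'b': node 0→1
i=1 'b': node 1→2
i=2 'b': node 2→2 (via fail)
i=3 'a': node 2→3
i=4 'd': node 3→4  → match P0@[1:4]
i=5 'c': node 4→5 (via fail)
i=6 'b': node 5→6
i=7 'a': node 6→7
i=8 'c': node 7→8
i=9 'a': node 8→9
i=10 'b': node 9→10  → match P1@[5:10]
i=11 'a': node 10→0 (via fail)
i=12 'c': node 0→5
i=13 'b': node 5→6
i=14 'a': node 6→7
i=15 'c': node 7→8
i=16 'a': node 8→9
i=17 'b': node 9→10  → match P1@[12:17]
i=18 'a': node 10→0 (via fail)
i=19 'a': node 0→0
i=20 'b': node 0→1
i=21 'b': node 1→2
i=22 'a': node 2→3
i=23 'd': node 3→4  → match P0@[20:23]
i=24 'c': node 4→5 (via fail)
i=25 'b': node 5→6
i=26 'b': node 6→2 (via fail)
i=27 'b': node 2→2 (via fail)
i=28 'a': node 2→3
i=29 'd': node 3→4  → match P0@[26:29]
i=30 'e': node 4→0 (via fail)
i=31 'c': node 0→5
i=32 'b': node 5→6
i=33 'a': node 6→7
i=34 'c': node 7→8
i=35 'a': node 8→9
i=36 'b': node 9→10  → match P1@[31:36]
i=37 'b': node 10→2 (via fail)
i=38 'b': node 2→2 (via fail)
i=39 'a': node 2→3
i=40 'd': node 3→4  → match P0@[37:40]
i=41 'd': node 4→0 (via fail)
i=42 'c': node 0→5
i=43 'b': node 5→6
i=44 'c': node 6→5 (via fail)
i=45 'b': node 5→6

Result: [[4,0],[10,1],[17,1],[23,0],[29,0],[36,1],[40,0]]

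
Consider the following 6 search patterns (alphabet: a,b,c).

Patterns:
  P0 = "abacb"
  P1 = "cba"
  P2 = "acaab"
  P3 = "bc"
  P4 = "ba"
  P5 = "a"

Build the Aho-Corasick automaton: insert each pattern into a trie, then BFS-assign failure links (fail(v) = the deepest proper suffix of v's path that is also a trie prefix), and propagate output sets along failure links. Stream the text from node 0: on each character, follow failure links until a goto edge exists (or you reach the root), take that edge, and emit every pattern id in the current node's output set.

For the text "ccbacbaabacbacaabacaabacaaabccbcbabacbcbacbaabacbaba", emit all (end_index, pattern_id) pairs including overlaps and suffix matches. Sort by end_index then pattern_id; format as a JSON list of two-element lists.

Build automaton:
Trie (insert patterns):
  0='ε' goto a→1 b→13 c→6
  1='a' goto b→2 c→9  [P5 ends]
  2='ab' goto a→3
  3='aba' goto c→4
  4='abac' goto b→5
  5='abacb' goto ·  [P0 ends]
  6='c' goto b→7
  7='cb' goto a→8
  8='cba' goto ·  [P1 ends]
  9='ac' goto a→10
  10='aca' goto a→11
  11='acaa' goto b→12
  12='acaab' goto ·  [P2 ends]
  13='b' goto a→15 c→14
  14='bc' goto ·  [P3 ends]
  15='ba' goto ·  [P4 ends]

BFS fail/out derivation:
  n1('a'): parent n0 fail=0; on 'a' 0 → fail=0;  out {5}∪∅={5}
  n6('c'): parent n0 fail=0; on 'c' 0 → fail=0;  out ∅∪∅=∅
  n13('b'): parent n0 fail=0; on 'b' 0 → fail=0;  out ∅∪∅=∅
  n2('ab'): parent n1 fail=0; on 'b' 0 → fail=13;  out ∅∪∅=∅
  n7('cb'): parent n6 fail=0; on 'b' 0 → fail=13;  out ∅∪∅=∅
  n9('ac'): parent n1 fail=0; on 'c' 0 → fail=6;  out ∅∪∅=∅
  n14('bc'): parent n13 fail=0; on 'c' 0 → fail=6;  out {3}∪∅={3}
  n15('ba'): parent n13 fail=0; on 'a' 0 → fail=1;  out {4}∪{5}={4,5}
  n3('aba'): parent n2 fail=13; on 'a' 13 → fail=15;  out ∅∪{4,5}={4,5}
  n8('cba'): parent n7 fail=13; on 'a' 13 → fail=15;  out {1}∪{4,5}={1,4,5}
  n10('aca'): parent n9 fail=6; on 'a' 6→0 → fail=1;  out ∅∪{5}={5}
  n4('abac'): parent n3 fail=15; on 'c' 15→1 → fail=9;  out ∅∪∅=∅
  n11('acaa'): parent n10 fail=1; on 'a' 1→0 → fail=1;  out ∅∪{5}={5}
  n5('abacb'): parent n4 fail=9; on 'b' 9→6 → fail=7;  out {0}∪∅={0}
  n12('acaab'): parent n11 fail=1; on 'b' 1 → fail=2;  out {2}∪∅={2}

Scan:
pos 0 'c': at 6
pos 1 'c': at 6 ·f
pos 2 'b': at 7
pos 3 'a': at 8  ** P1@[1:3],P4@[2:3],P5@[3:3]
pos 4 'c': at 9 ·f
pos 5 'b': at 7 ·f
pos 6 'a': at 8  ** P1@[4:6],P4@[5:6],P5@[6:6]
pos 7 'a': at 1 ·f  ** P5@[7:7]
pos 8 'b': at 2
pos 9 'a': at 3  ** P4@[8:9],P5@[9:9]
pos 10 'c': at 4
pos 11 'b': at 5  ** P0@[7:11]
pos 12 'a': at 8 ·f  ** P1@[10:12],P4@[11:12],P5@[12:12]
pos 13 'c': at 9 ·f
pos 14 'a': at 10  ** P5@[14:14]
pos 15 'a': at 11  ** P5@[15:15]
pos 16 'b': at 12  ** P2@[12:16]
pos 17 'a': at 3 ·f  ** P4@[16:17],P5@[17:17]
pos 18 'c': at 4
pos 19 'a': at 10 ·f  ** P5@[19:19]
pos 20 'a': at 11  ** P5@[20:20]
pos 21 'b': at 12  ** P2@[17:21]
pos 22 'a': at 3 ·f  ** P4@[21:22],P5@[22:22]
pos 23 'c': at 4
pos 24 'a': at 10 ·f  ** P5@[24:24]
pos 25 'a': at 11  ** P5@[25:25]
pos 26 'a': at 1 ·f  ** P5@[26:26]
pos 27 'b': at 2
pos 28 'c': at 14 ·f  ** P3@[27:28]
pos 29 'c': at 6 ·f
pos 30 'b': at 7
pos 31 'c': at 14 ·f  ** P3@[30:31]
pos 32 'b': at 7 ·f
pos 33 'a': at 8  ** P1@[31:33],P4@[32:33],P5@[33:33]
pos 34 'b': at 2 ·f
pos 35 'a': at 3  ** P4@[34:35],P5@[35:35]
pos 36 'c': at 4
pos 37 'b': at 5  ** P0@[33:37]
pos 38 'c': at 14 ·f  ** P3@[37:38]
pos 39 'b': at 7 ·f
pos 40 'a': at 8  ** P1@[38:40],P4@[39:40],P5@[40:40]
pos 41 'c': at 9 ·f
pos 42 'b': at 7 ·f
pos 43 'a': at 8  ** P1@[41:43],P4@[42:43],P5@[43:43]
pos 44 'a': at 1 ·f  ** P5@[44:44]
pos 45 'b': at 2
pos 46 'a': at 3  ** P4@[45:46],P5@[46:46]
pos 47 'c': at 4
pos 48 'b': at 5  ** P0@[44:48]
pos 49 'a': at 8 ·f  ** P1@[47:49],P4@[48:49],P5@[49:49]
pos 50 'b': at 2 ·f
pos 51 'a': at 3  ** P4@[50:51],P5@[51:51]

Result: [[3,1],[3,4],[3,5],[6,1],[6,4],[6,5],[7,5],[9,4],[9,5],[11,0],[12,1],[12,4],[12,5],[14,5],[15,5],[16,2],[17,4],[17,5],[19,5],[20,5],[21,2],[22,4],[22,5],[24,5],[25,5],[26,5],[28,3],[31,3],[33,1],[33,4],[33,5],[35,4],[35,5],[37,0],[38,3],[40,1],[40,4],[40,5],[43,1],[43,4],[43,5],[44,5],[46,4],[46,5],[48,0],[49,1],[49,4],[49,5],[51,4],[51,5]]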